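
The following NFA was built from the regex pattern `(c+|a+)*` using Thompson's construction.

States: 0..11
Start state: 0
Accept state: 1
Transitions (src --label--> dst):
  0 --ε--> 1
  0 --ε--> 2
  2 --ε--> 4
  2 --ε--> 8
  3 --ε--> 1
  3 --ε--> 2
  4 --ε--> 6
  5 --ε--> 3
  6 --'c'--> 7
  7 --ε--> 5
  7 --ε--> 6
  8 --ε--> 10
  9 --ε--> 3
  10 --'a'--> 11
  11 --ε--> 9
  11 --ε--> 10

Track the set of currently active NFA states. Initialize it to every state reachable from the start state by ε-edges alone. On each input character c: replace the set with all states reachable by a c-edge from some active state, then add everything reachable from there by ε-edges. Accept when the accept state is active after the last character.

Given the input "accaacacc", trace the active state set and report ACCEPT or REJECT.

S₀ = ε-closure({0}) = {0,1,2,4,6,8,10}
'a' @ 1: {1,2,3,4,6,8,9,10,11}  ✓accept
'c' @ 2: {1,2,3,4,5,6,7,8,10}  ✓accept
'c' @ 3: {1,2,3,4,5,6,7,8,10}  ✓accept
'a' @ 4: {1,2,3,4,6,8,9,10,11}  ✓accept
'a' @ 5: {1,2,3,4,6,8,9,10,11}  ✓accept
'c' @ 6: {1,2,3,4,5,6,7,8,10}  ✓accept
'a' @ 7: {1,2,3,4,6,8,9,10,11}  ✓accept
'c' @ 8: {1,2,3,4,5,6,7,8,10}  ✓accept
'c' @ 9: {1,2,3,4,5,6,7,8,10}  ✓accept
after full input: {1,2,3,4,5,6,7,8,10}  (accept=1 in)

Answer: ACCEPT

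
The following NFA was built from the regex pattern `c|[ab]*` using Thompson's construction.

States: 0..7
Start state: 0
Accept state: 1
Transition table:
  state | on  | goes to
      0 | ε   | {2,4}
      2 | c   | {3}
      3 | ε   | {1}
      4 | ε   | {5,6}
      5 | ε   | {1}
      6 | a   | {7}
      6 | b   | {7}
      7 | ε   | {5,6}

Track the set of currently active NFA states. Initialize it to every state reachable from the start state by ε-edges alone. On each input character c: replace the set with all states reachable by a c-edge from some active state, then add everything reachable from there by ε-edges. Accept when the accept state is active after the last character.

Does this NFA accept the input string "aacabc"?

S₀ = ε-closure({0}) = {0,1,2,4,5,6}
'a' @ 1: {1,5,6,7}  ✓accept
'a' @ 2: {1,5,6,7}  ✓accept
'c' @ 3: {}  — dead — no transitions
rest 'abc' ignored (set empty)
final: {}; accept 1 not in set

Answer: REJECT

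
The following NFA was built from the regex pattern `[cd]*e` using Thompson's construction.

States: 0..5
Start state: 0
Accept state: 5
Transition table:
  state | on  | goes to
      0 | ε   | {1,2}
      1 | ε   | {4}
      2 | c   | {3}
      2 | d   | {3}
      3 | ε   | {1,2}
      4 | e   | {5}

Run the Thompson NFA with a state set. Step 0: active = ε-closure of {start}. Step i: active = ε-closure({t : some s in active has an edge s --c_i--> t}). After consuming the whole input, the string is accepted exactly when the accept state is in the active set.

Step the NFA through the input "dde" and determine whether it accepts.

initial (ε-close {0}): {0,1,2,4}
'd' @ 1: {1,2,3,4}
'd' @ 2: {1,2,3,4}
'e' @ 3: {5}  ✓accept
final: {5}; accept 5 in set

Answer: ACCEPT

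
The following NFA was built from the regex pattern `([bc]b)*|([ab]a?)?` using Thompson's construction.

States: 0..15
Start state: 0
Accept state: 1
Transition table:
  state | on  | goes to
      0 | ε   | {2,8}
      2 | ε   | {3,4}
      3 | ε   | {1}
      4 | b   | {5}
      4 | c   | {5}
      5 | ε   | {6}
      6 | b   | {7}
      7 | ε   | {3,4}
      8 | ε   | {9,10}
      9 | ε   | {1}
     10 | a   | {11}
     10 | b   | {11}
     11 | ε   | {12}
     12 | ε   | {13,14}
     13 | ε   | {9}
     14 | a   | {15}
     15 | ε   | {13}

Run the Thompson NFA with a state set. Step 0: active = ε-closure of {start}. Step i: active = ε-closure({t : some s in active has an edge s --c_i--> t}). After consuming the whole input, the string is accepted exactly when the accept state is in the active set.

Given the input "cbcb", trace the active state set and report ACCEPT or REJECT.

Answer: ACCEPT

Steps:
initial (ε-close {0}): {0,1,2,3,4,8,9,10}
'c' @ 1: {5,6}
'b' @ 2: {1,3,4,7}  ✓accept
'c' @ 3: {5,6}
'b' @ 4: {1,3,4,7}  ✓accept
after full input: {1,3,4,7}  (accept=1 in)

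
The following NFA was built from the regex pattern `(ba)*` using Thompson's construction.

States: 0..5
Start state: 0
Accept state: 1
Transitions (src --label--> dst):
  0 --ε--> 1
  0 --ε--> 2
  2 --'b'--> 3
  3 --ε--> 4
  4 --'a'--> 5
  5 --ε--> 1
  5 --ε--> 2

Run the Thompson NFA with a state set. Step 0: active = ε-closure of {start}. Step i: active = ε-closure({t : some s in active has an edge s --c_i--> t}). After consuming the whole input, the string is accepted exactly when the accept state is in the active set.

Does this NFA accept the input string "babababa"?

Answer: ACCEPT

Derivation:
initial (ε-close {0}): {0,1,2}
'b' @ 1: {3,4}
'a' @ 2: {1,2,5}  ✓accept
'b' @ 3: {3,4}
'a' @ 4: {1,2,5}  ✓accept
'b' @ 5: {3,4}
'a' @ 6: {1,2,5}  ✓accept
'b' @ 7: {3,4}
'a' @ 8: {1,2,5}  ✓accept
after full input: {1,2,5}  (accept=1 in)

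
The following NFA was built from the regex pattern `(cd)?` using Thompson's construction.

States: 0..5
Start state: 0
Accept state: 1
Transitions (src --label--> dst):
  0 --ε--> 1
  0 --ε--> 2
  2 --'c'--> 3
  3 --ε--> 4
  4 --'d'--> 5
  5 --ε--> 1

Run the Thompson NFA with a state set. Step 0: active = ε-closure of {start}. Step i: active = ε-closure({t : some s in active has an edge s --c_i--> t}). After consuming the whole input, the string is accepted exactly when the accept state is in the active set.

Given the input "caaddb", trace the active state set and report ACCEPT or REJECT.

Answer: REJECT

Steps:
S₀ = ε-closure({0}) = {0,1,2}
'c' @ 1: {3,4}
'a' @ 2: {}  — no active states
rest 'addb' ignored (set empty)
after full input: {}  (accept=1 not in)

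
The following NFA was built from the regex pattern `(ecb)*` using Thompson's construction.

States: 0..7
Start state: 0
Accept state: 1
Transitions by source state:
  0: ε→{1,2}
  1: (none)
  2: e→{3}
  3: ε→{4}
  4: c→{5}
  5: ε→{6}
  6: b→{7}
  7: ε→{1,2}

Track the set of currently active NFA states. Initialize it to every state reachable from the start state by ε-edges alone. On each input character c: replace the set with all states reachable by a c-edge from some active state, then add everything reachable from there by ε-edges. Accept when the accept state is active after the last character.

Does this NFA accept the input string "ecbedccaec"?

S₀ = ε-closure({0}) = {0,1,2}
'e' @ 1: {3,4}
'c' @ 2: {5,6}
'b' @ 3: {1,2,7}  (accept∈set)
'e' @ 4: {3,4}
'd' @ 5: {}  — no active states
rest 'ccaec' ignored (set empty)
after full input: {}  (accept=1 not in)

Answer: REJECT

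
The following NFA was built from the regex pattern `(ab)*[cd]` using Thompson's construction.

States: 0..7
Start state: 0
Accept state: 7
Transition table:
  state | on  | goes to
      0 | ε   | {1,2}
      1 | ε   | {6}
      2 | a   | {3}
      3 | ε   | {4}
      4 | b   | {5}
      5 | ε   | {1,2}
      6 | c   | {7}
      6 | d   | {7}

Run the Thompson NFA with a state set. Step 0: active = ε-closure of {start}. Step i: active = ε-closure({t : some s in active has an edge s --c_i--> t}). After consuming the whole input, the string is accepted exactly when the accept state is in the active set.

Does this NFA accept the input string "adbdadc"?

Answer: REJECT

Trace:
start: ε-closure({0}) = {0,1,2,6}
'a' @ 1: {3,4}
'd' @ 2: {}  — dead — no transitions
rest 'bdadc' ignored (set empty)
final: {}; accept 7 not in set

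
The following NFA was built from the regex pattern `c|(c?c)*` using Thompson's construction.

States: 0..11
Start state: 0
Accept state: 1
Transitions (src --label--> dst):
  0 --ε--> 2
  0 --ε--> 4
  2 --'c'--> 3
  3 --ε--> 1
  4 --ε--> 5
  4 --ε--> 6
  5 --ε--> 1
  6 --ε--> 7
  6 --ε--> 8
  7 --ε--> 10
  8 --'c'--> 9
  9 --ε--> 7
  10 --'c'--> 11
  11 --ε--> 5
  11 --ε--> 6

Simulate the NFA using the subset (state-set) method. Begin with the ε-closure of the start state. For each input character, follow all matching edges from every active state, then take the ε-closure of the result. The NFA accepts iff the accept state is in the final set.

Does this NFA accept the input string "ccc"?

Answer: ACCEPT

Steps:
start: ε-closure({0}) = {0,1,2,4,5,6,7,8,10}
'c' @ 1: {1,3,5,6,7,8,9,10,11}  ✓accept
'c' @ 2: {1,5,6,7,8,9,10,11}  ✓accept
'c' @ 3: {1,5,6,7,8,9,10,11}  ✓accept
final: {1,5,6,7,8,9,10,11}; accept 1 in set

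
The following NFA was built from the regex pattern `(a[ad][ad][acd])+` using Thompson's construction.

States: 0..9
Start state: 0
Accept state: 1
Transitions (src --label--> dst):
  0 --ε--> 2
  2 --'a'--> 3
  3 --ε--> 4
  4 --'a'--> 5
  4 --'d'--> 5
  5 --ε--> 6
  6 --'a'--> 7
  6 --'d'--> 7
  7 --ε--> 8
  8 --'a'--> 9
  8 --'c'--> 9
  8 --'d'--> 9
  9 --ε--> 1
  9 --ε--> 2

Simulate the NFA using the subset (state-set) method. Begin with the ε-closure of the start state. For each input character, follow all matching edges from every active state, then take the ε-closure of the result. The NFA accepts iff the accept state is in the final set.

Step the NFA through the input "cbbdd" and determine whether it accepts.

S₀ = ε-closure({0}) = {0,2}
'c' @ 1: {}  — dead — no transitions
rest 'bbdd' ignored (set empty)
final: {}; accept 1 not in set

Answer: REJECT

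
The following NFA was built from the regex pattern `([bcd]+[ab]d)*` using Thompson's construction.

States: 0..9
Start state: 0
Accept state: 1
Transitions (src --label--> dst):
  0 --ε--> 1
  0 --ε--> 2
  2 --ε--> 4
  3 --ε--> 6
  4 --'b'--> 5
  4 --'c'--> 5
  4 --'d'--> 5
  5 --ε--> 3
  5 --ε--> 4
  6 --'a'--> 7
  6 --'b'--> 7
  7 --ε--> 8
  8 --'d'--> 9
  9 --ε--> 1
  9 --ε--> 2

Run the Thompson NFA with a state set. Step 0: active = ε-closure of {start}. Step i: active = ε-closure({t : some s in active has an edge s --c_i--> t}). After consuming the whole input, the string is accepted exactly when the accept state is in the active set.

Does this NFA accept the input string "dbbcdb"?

start: ε-closure({0}) = {0,1,2,4}
'd' @ 1: {3,4,5,6}
'b' @ 2: {3,4,5,6,7,8}
'b' @ 3: {3,4,5,6,7,8}
'c' @ 4: {3,4,5,6}
'd' @ 5: {3,4,5,6}
'b' @ 6: {3,4,5,6,7,8}
after full input: {3,4,5,6,7,8}  (accept=1 not in)

Answer: REJECT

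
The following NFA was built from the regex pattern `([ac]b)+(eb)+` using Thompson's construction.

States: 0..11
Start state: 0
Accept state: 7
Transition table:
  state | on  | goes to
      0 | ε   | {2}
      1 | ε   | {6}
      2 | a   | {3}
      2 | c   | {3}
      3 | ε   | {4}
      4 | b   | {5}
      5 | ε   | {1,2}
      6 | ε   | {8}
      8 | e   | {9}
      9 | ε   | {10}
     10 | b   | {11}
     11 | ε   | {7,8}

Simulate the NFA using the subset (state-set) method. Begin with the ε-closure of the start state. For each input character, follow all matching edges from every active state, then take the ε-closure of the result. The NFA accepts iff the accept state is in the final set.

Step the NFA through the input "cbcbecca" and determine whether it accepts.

Answer: REJECT

Steps:
initial (ε-close {0}): {0,2}
'c' @ 1: {3,4}
'b' @ 2: {1,2,5,6,8}
'c' @ 3: {3,4}
'b' @ 4: {1,2,5,6,8}
'e' @ 5: {9,10}
'c' @ 6: {}  — state set empty
rest 'ca' ignored (set empty)
after full input: {}  (accept=7 not in)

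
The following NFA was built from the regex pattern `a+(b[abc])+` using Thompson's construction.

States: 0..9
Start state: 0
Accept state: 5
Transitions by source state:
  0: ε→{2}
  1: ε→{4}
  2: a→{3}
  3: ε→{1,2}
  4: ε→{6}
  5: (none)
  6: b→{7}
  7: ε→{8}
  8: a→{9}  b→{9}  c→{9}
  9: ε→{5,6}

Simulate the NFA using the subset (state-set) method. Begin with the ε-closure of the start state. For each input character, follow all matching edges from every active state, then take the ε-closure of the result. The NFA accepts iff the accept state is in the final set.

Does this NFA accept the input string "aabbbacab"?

start: ε-closure({0}) = {0,2}
'a' @ 1: {1,2,3,4,6}
'a' @ 2: {1,2,3,4,6}
'b' @ 3: {7,8}
'b' @ 4: {5,6,9}  [accepting]
'b' @ 5: {7,8}
'a' @ 6: {5,6,9}  [accepting]
'c' @ 7: {}  — no active states
rest 'ab' ignored (set empty)
end set {} — state 5 not in

Answer: REJECT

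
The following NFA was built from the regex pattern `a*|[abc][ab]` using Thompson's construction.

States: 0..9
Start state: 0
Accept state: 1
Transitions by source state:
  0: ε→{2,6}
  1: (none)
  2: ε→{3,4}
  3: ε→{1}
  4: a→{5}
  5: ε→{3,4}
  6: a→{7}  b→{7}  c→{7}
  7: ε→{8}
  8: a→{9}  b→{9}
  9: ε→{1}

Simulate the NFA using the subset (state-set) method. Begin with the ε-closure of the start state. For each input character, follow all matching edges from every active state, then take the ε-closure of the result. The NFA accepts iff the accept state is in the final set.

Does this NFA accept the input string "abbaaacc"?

Answer: REJECT

Trace:
S₀ = ε-closure({0}) = {0,1,2,3,4,6}
'a' @ 1: {1,3,4,5,7,8}  [accepting]
'b' @ 2: {1,9}  [accepting]
'b' @ 3: {}  — no active states
rest 'aaacc' ignored (set empty)
final: {}; accept 1 not in set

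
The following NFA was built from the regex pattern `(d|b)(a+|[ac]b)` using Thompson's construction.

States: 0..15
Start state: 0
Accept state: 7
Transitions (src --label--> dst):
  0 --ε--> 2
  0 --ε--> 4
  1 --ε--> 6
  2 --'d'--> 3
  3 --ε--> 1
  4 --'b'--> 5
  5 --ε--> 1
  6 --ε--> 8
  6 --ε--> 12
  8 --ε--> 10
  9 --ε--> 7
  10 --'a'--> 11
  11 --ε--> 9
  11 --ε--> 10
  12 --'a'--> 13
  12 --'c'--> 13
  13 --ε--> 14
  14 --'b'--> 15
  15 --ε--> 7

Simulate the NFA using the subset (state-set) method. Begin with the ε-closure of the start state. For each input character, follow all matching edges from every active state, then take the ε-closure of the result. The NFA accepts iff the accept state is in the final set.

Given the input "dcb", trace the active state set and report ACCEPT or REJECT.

start: ε-closure({0}) = {0,2,4}
'd' @ 1: {1,3,6,8,10,12}
'c' @ 2: {13,14}
'b' @ 3: {7,15}  [accepting]
after full input: {7,15}  (accept=7 in)

Answer: ACCEPT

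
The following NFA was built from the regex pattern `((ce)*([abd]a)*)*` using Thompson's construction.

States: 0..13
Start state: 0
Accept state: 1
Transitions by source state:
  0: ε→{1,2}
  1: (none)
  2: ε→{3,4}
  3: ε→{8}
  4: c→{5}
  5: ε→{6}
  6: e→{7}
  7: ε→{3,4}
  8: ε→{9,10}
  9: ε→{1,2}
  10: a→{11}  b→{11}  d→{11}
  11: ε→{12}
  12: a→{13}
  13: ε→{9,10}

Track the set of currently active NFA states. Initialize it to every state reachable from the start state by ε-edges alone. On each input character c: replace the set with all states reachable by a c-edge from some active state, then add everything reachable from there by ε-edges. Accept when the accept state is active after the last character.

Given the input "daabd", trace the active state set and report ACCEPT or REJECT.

S₀ = ε-closure({0}) = {0,1,2,3,4,8,9,10}
'd' @ 1: {11,12}
'a' @ 2: {1,2,3,4,8,9,10,13}  [accepting]
'a' @ 3: {11,12}
'b' @ 4: {}  — state set empty
rest 'd' ignored (set empty)
end set {} — state 1 not in

Answer: REJECT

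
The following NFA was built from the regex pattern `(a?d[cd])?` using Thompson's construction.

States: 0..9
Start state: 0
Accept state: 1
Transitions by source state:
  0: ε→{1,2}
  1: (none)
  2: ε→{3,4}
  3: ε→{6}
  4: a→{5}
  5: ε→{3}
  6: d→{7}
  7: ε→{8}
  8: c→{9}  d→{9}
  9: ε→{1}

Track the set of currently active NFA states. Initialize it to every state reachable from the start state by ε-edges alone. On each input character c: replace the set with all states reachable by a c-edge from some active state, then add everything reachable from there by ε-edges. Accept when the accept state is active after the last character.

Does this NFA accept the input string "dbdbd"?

Answer: REJECT

Steps:
start: ε-closure({0}) = {0,1,2,3,4,6}
'd' @ 1: {7,8}
'b' @ 2: {}  — no active states
rest 'dbd' ignored (set empty)
after full input: {}  (accept=1 not in)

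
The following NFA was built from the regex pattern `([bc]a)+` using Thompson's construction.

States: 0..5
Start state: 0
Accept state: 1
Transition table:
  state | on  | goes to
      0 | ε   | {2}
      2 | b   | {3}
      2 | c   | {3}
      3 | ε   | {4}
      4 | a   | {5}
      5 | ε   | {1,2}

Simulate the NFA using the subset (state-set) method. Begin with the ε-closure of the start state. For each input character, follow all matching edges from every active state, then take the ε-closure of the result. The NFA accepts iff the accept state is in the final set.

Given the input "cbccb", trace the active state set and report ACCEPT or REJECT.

start: ε-closure({0}) = {0,2}
'c' @ 1: {3,4}
'b' @ 2: {}  — dead — no transitions
rest 'ccb' ignored (set empty)
after full input: {}  (accept=1 not in)

Answer: REJECT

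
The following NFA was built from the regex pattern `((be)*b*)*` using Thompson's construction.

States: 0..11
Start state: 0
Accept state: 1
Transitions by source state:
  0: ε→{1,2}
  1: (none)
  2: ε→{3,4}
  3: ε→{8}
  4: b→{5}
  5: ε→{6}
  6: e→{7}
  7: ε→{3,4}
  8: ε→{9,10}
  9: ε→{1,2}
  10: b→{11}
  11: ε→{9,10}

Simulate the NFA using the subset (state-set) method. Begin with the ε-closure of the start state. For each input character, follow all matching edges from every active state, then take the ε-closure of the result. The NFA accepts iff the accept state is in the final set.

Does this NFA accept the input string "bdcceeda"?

Answer: REJECT

Steps:
start: ε-closure({0}) = {0,1,2,3,4,8,9,10}
'b' @ 1: {1,2,3,4,5,6,8,9,10,11}  ✓accept
'd' @ 2: {}  — no active states
rest 'cceeda' ignored (set empty)
end set {} — state 1 not in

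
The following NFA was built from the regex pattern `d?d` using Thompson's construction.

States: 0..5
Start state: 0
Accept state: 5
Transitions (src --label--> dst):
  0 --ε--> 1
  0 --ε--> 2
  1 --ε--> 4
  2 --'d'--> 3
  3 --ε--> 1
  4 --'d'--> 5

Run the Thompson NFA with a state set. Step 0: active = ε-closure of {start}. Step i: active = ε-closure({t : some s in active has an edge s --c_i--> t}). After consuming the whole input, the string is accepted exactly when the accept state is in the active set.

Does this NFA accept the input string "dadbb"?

Answer: REJECT

Trace:
start: ε-closure({0}) = {0,1,2,4}
'd' @ 1: {1,3,4,5}  ✓accept
'a' @ 2: {}  — state set empty
rest 'dbb' ignored (set empty)
final: {}; accept 5 not in set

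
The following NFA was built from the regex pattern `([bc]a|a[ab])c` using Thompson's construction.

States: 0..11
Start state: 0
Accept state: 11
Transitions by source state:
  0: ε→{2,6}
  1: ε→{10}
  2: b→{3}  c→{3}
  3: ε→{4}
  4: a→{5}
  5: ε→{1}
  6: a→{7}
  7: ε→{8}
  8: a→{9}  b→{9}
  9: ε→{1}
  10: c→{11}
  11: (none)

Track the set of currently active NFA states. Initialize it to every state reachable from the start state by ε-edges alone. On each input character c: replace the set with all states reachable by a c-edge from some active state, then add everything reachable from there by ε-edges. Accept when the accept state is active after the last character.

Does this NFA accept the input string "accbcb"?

S₀ = ε-closure({0}) = {0,2,6}
'a' @ 1: {7,8}
'c' @ 2: {}  — no active states
rest 'cbcb' ignored (set empty)
end set {} — state 11 not in

Answer: REJECT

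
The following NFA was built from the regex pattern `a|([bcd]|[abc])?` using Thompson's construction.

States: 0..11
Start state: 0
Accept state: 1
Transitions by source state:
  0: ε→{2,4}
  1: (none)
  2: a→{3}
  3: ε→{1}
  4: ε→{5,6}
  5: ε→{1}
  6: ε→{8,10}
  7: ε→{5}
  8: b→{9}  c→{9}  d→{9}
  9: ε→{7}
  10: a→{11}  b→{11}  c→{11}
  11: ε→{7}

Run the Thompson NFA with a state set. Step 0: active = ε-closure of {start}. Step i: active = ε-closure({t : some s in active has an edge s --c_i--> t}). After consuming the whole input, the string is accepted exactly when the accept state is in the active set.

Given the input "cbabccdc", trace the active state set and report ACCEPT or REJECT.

Answer: REJECT

Derivation:
start: ε-closure({0}) = {0,1,2,4,5,6,8,10}
'c' @ 1: {1,5,7,9,11}  ✓accept
'b' @ 2: {}  — dead — no transitions
rest 'abccdc' ignored (set empty)
after full input: {}  (accept=1 not in)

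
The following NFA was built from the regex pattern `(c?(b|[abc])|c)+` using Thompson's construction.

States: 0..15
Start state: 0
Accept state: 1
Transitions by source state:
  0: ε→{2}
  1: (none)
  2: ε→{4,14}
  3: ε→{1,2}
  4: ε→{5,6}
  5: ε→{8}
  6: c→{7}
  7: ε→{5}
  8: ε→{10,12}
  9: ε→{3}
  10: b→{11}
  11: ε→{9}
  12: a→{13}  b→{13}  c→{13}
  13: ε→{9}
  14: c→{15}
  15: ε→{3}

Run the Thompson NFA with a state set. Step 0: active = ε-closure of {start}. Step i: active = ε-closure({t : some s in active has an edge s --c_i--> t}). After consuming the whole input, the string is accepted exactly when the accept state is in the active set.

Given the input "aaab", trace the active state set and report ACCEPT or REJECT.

Answer: ACCEPT

Trace:
start: ε-closure({0}) = {0,2,4,5,6,8,10,12,14}
'a' @ 1: {1,2,3,4,5,6,8,9,10,12,13,14}  ✓accept
'a' @ 2: {1,2,3,4,5,6,8,9,10,12,13,14}  ✓accept
'a' @ 3: {1,2,3,4,5,6,8,9,10,12,13,14}  ✓accept
'b' @ 4: {1,2,3,4,5,6,8,9,10,11,12,13,14}  ✓accept
after full input: {1,2,3,4,5,6,8,9,10,11,12,13,14}  (accept=1 in)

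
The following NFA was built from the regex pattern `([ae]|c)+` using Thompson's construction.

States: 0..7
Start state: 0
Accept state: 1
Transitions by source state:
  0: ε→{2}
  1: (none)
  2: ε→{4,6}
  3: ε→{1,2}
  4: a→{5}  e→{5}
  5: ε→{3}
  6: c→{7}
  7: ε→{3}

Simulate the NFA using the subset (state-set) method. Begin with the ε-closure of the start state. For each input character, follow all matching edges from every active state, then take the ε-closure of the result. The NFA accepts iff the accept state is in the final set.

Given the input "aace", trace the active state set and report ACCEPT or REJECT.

Answer: ACCEPT

Derivation:
initial (ε-close {0}): {0,2,4,6}
'a' @ 1: {1,2,3,4,5,6}  [accepting]
'a' @ 2: {1,2,3,4,5,6}  [accepting]
'c' @ 3: {1,2,3,4,6,7}  [accepting]
'e' @ 4: {1,2,3,4,5,6}  [accepting]
final: {1,2,3,4,5,6}; accept 1 in set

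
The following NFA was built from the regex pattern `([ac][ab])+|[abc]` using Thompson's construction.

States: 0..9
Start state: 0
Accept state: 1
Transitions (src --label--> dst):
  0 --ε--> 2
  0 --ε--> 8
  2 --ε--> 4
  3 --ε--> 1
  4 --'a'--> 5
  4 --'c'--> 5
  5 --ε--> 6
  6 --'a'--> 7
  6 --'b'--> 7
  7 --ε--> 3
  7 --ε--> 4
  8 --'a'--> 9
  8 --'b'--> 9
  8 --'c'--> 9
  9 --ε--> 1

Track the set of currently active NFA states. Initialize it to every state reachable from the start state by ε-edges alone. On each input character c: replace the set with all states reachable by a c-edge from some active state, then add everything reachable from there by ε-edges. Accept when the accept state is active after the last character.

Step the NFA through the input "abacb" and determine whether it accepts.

Answer: REJECT

Derivation:
initial (ε-close {0}): {0,2,4,8}
'a' @ 1: {1,5,6,9}  (accept∈set)
'b' @ 2: {1,3,4,7}  (accept∈set)
'a' @ 3: {5,6}
'c' @ 4: {}  — state set empty
rest 'b' ignored (set empty)
end set {} — state 1 not in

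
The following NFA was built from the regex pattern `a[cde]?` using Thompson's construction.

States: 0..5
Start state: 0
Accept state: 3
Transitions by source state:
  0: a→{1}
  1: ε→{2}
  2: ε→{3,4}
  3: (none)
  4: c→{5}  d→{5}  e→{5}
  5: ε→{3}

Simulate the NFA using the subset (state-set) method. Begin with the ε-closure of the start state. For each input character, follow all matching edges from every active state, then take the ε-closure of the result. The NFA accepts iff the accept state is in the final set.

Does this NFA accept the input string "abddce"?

initial (ε-close {0}): {0}
'a' @ 1: {1,2,3,4}  (accept∈set)
'b' @ 2: {}  — dead — no transitions
rest 'ddce' ignored (set empty)
after full input: {}  (accept=3 not in)

Answer: REJECT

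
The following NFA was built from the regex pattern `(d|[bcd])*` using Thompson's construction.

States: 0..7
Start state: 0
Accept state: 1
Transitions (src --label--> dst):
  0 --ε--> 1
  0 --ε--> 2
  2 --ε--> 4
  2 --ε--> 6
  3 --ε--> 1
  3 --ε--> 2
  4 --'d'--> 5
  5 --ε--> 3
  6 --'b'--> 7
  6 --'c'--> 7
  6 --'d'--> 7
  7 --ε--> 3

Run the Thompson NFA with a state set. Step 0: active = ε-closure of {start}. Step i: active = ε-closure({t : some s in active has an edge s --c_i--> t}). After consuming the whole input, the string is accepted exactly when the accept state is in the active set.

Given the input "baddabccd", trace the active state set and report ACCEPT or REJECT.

Answer: REJECT

Steps:
start: ε-closure({0}) = {0,1,2,4,6}
'b' @ 1: {1,2,3,4,6,7}  ✓accept
'a' @ 2: {}  — dead — no transitions
rest 'ddabccd' ignored (set empty)
end set {} — state 1 not in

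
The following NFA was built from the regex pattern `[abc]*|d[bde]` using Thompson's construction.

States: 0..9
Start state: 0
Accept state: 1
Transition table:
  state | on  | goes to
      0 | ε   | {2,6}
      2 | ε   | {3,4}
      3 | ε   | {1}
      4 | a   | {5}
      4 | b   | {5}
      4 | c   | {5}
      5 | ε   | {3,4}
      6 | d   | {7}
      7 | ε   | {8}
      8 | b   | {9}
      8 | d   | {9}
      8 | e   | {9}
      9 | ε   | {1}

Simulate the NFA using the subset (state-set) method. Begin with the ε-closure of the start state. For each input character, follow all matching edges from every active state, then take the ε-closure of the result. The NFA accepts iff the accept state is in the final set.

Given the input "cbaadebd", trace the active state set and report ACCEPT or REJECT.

start: ε-closure({0}) = {0,1,2,3,4,6}
'c' @ 1: {1,3,4,5}  (accept∈set)
'b' @ 2: {1,3,4,5}  (accept∈set)
'a' @ 3: {1,3,4,5}  (accept∈set)
'a' @ 4: {1,3,4,5}  (accept∈set)
'd' @ 5: {}  — dead — no transitions
rest 'ebd' ignored (set empty)
after full input: {}  (accept=1 not in)

Answer: REJECT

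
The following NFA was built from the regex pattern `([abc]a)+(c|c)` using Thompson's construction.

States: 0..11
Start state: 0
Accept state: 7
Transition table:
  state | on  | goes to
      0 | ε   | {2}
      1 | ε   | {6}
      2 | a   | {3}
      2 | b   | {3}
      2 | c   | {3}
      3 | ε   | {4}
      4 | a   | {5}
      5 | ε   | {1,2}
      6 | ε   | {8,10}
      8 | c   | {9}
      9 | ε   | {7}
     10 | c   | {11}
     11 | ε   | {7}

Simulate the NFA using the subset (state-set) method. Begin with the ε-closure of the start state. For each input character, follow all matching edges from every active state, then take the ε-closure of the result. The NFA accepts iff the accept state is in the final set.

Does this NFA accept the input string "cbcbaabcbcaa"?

Answer: REJECT

Trace:
S₀ = ε-closure({0}) = {0,2}
'c' @ 1: {3,4}
'b' @ 2: {}  — dead — no transitions
rest 'cbaabcbcaa' ignored (set empty)
after full input: {}  (accept=7 not in)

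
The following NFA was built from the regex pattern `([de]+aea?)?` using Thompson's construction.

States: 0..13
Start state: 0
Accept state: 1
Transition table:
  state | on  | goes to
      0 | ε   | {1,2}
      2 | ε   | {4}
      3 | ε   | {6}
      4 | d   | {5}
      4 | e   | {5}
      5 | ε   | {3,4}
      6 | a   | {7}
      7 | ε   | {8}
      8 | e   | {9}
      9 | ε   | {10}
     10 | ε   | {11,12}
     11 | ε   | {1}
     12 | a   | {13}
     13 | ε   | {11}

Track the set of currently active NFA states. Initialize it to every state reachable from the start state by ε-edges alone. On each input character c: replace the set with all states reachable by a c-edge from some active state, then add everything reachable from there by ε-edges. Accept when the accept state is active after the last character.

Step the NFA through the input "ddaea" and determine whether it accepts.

S₀ = ε-closure({0}) = {0,1,2,4}
'd' @ 1: {3,4,5,6}
'd' @ 2: {3,4,5,6}
'a' @ 3: {7,8}
'e' @ 4: {1,9,10,11,12}  ✓accept
'a' @ 5: {1,11,13}  ✓accept
after full input: {1,11,13}  (accept=1 in)

Answer: ACCEPT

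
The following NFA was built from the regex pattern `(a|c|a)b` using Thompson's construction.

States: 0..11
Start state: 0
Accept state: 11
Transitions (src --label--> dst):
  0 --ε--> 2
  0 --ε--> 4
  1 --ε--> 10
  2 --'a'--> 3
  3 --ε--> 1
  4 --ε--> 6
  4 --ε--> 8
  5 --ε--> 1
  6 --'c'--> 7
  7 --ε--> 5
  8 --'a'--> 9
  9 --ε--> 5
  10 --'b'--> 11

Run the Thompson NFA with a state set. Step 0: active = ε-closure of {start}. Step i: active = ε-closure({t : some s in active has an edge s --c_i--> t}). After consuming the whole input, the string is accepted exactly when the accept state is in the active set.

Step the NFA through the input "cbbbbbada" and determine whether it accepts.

initial (ε-close {0}): {0,2,4,6,8}
'c' @ 1: {1,5,7,10}
'b' @ 2: {11}  ✓accept
'b' @ 3: {}  — no active states
rest 'bbbada' ignored (set empty)
final: {}; accept 11 not in set

Answer: REJECT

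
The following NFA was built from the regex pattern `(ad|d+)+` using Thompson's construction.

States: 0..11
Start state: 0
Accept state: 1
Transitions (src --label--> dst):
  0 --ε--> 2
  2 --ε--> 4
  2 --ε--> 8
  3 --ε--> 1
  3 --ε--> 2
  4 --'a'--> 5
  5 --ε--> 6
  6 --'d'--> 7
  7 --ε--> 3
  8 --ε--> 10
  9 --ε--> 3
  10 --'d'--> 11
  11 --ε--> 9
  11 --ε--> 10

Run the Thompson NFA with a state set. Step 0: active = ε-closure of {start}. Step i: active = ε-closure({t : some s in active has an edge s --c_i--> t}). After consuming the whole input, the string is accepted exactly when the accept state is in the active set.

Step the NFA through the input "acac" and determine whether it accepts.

S₀ = ε-closure({0}) = {0,2,4,8,10}
'a' @ 1: {5,6}
'c' @ 2: {}  — no active states
rest 'ac' ignored (set empty)
after full input: {}  (accept=1 not in)

Answer: REJECT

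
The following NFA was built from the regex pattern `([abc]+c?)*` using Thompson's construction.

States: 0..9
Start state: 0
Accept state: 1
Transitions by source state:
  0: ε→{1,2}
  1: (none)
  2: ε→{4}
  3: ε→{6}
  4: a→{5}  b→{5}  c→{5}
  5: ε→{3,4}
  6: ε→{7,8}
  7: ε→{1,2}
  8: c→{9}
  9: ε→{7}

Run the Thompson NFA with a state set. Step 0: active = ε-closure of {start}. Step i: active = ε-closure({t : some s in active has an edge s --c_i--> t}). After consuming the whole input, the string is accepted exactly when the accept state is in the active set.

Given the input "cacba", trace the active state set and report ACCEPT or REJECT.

Answer: ACCEPT

Derivation:
initial (ε-close {0}): {0,1,2,4}
'c' @ 1: {1,2,3,4,5,6,7,8}  (accept∈set)
'a' @ 2: {1,2,3,4,5,6,7,8}  (accept∈set)
'c' @ 3: {1,2,3,4,5,6,7,8,9}  (accept∈set)
'b' @ 4: {1,2,3,4,5,6,7,8}  (accept∈set)
'a' @ 5: {1,2,3,4,5,6,7,8}  (accept∈set)
end set {1,2,3,4,5,6,7,8} — state 1 in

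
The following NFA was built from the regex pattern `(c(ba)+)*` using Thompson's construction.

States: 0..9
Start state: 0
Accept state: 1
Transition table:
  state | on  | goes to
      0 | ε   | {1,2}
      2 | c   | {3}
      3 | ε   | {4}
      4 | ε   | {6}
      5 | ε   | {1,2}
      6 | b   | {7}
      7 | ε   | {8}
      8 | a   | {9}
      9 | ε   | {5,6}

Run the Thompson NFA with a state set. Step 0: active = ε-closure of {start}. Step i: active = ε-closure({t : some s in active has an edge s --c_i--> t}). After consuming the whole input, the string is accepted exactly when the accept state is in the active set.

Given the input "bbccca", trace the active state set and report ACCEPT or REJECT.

Answer: REJECT

Steps:
start: ε-closure({0}) = {0,1,2}
'b' @ 1: {}  — no active states
rest 'bccca' ignored (set empty)
after full input: {}  (accept=1 not in)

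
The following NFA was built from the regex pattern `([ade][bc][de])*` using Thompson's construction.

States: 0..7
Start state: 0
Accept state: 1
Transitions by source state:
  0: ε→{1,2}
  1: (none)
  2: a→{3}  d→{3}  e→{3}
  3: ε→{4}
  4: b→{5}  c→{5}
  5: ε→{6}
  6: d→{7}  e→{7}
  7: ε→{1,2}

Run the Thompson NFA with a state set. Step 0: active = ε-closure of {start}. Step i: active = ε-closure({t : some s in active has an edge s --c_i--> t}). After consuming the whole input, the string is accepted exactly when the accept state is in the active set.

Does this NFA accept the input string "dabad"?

S₀ = ε-closure({0}) = {0,1,2}
'd' @ 1: {3,4}
'a' @ 2: {}  — state set empty
rest 'bad' ignored (set empty)
after full input: {}  (accept=1 not in)

Answer: REJECT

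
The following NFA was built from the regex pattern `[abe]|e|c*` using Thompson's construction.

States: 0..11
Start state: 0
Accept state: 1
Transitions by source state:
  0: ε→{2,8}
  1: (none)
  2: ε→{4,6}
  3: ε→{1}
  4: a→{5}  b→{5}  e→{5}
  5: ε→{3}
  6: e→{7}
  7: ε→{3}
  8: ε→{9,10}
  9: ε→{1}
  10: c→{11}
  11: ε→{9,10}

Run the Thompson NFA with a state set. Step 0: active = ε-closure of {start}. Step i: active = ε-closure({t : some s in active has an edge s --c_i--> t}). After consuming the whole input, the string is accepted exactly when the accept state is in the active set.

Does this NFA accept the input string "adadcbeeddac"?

start: ε-closure({0}) = {0,1,2,4,6,8,9,10}
'a' @ 1: {1,3,5}  (accept∈set)
'd' @ 2: {}  — dead — no transitions
rest 'adcbeeddac' ignored (set empty)
final: {}; accept 1 not in set

Answer: REJECT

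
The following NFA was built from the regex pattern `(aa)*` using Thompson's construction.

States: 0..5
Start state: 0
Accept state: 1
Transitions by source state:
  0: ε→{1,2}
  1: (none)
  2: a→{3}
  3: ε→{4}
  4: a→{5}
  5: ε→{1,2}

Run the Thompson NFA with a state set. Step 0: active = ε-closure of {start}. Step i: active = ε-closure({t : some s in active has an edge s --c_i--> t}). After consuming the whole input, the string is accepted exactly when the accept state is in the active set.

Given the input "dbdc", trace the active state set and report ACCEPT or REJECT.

initial (ε-close {0}): {0,1,2}
'd' @ 1: {}  — state set empty
rest 'bdc' ignored (set empty)
end set {} — state 1 not in

Answer: REJECT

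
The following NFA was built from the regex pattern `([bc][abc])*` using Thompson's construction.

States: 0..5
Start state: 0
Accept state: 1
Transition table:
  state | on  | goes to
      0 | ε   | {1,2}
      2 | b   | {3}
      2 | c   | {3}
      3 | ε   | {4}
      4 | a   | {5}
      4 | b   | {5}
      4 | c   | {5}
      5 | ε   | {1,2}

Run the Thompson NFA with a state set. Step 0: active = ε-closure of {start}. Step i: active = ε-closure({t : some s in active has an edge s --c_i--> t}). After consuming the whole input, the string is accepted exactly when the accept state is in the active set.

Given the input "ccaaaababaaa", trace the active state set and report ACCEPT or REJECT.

Answer: REJECT

Steps:
start: ε-closure({0}) = {0,1,2}
'c' @ 1: {3,4}
'c' @ 2: {1,2,5}  [accepting]
'a' @ 3: {}  — no active states
rest 'aaababaaa' ignored (set empty)
after full input: {}  (accept=1 not in)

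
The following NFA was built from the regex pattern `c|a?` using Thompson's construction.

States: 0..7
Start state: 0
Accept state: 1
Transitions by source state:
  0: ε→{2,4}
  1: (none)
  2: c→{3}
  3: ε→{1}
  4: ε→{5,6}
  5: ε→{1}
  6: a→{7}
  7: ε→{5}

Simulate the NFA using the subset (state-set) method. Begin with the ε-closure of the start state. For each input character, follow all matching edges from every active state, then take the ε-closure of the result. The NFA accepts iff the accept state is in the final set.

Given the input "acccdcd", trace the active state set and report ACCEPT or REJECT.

S₀ = ε-closure({0}) = {0,1,2,4,5,6}
'a' @ 1: {1,5,7}  [accepting]
'c' @ 2: {}  — state set empty
rest 'ccdcd' ignored (set empty)
final: {}; accept 1 not in set

Answer: REJECT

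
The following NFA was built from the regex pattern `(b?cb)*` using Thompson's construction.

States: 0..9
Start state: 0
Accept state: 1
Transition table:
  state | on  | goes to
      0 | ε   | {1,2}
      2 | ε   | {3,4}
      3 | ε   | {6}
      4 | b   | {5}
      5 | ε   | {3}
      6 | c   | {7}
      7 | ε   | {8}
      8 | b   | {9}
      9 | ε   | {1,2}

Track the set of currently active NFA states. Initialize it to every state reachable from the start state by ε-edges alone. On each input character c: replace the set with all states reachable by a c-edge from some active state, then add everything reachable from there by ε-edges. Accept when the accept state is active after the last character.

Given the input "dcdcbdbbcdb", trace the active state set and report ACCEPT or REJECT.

Answer: REJECT

Trace:
start: ε-closure({0}) = {0,1,2,3,4,6}
'd' @ 1: {}  — dead — no transitions
rest 'cdcbdbbcdb' ignored (set empty)
final: {}; accept 1 not in set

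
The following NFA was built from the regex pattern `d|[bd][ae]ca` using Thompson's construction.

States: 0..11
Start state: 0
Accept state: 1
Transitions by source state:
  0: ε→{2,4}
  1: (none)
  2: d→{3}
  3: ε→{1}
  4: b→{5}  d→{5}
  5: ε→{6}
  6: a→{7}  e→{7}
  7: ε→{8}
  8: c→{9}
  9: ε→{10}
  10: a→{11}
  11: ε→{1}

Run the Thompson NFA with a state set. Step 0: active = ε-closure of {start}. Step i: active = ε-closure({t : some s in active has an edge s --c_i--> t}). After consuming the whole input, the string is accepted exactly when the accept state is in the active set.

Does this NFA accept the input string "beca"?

Answer: ACCEPT

Derivation:
initial (ε-close {0}): {0,2,4}
'b' @ 1: {5,6}
'e' @ 2: {7,8}
'c' @ 3: {9,10}
'a' @ 4: {1,11}  [accepting]
after full input: {1,11}  (accept=1 in)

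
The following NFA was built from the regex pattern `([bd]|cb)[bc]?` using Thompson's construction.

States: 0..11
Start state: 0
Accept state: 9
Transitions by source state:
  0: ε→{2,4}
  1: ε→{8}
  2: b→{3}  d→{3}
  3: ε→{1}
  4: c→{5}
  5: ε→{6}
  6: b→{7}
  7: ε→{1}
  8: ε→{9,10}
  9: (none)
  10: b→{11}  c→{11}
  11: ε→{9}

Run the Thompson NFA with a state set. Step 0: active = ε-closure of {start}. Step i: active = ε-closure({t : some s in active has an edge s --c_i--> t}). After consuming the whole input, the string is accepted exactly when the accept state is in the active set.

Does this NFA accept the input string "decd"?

Answer: REJECT

Trace:
start: ε-closure({0}) = {0,2,4}
'd' @ 1: {1,3,8,9,10}  (accept∈set)
'e' @ 2: {}  — dead — no transitions
rest 'cd' ignored (set empty)
final: {}; accept 9 not in set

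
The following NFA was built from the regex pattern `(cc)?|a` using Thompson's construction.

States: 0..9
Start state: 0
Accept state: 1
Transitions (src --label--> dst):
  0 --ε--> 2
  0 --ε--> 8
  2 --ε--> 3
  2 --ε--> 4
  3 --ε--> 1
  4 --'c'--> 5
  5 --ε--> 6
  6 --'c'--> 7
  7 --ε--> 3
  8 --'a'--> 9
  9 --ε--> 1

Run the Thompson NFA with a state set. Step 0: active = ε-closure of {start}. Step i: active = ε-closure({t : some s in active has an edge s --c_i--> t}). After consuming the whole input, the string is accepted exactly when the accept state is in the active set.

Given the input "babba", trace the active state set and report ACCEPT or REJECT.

Answer: REJECT

Steps:
start: ε-closure({0}) = {0,1,2,3,4,8}
'b' @ 1: {}  — dead — no transitions
rest 'abba' ignored (set empty)
final: {}; accept 1 not in set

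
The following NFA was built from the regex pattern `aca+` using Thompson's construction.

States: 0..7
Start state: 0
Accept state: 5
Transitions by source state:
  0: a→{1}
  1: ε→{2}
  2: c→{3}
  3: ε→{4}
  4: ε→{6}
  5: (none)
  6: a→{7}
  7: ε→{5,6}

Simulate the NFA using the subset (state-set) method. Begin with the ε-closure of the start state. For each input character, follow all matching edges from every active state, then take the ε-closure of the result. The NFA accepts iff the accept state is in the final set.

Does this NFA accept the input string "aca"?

initial (ε-close {0}): {0}
'a' @ 1: {1,2}
'c' @ 2: {3,4,6}
'a' @ 3: {5,6,7}  (accept∈set)
final: {5,6,7}; accept 5 in set

Answer: ACCEPT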